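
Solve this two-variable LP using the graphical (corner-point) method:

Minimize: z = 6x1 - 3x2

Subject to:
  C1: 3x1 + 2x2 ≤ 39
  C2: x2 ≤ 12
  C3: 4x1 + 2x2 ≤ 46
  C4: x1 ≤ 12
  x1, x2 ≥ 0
x1 = 0, x2 = 12, z = -36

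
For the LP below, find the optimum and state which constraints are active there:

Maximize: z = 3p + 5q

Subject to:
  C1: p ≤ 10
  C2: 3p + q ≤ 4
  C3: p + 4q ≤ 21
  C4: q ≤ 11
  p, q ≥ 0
Optimal: p = 0, q = 4
Binding: C2, p ≥ 0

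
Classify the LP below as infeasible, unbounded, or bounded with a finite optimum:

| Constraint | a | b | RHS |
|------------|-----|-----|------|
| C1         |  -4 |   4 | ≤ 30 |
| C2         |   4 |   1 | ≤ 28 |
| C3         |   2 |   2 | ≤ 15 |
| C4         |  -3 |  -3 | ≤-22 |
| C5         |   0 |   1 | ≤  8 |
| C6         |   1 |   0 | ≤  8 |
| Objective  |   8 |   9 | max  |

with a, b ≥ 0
The point (0, 7.5) satisfies every constraint, so the LP is feasible; the constraints give a ≤ 8 and b ≤ 8, which with a, b ≥ 0 keep the feasible region inside a bounded box. A feasible, bounded LP attains a finite optimum at a vertex.

Bounded optimum: z* = 67.5 at (0, 7.5).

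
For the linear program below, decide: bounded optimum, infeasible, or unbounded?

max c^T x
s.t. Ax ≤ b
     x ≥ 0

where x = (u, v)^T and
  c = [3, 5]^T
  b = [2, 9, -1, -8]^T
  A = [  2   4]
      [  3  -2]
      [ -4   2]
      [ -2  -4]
One constraint requires 2u + 4v ≤ 2, while the constraint -2u - 4v ≤ -8 is equivalent to 2u + 4v ≥ 8. Together they would need 8 ≤ 2u + 4v ≤ 2, which is impossible since 8 > 2. No point satisfies all constraints.

Infeasible — the constraint set is empty.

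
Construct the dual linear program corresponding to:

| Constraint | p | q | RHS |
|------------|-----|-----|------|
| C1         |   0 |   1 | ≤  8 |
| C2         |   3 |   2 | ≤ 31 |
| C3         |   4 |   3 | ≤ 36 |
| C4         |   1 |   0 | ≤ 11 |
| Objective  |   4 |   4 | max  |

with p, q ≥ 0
Minimize: z = 8y1 + 31y2 + 36y3 + 11y4

Subject to:
  C1: -3y2 - 4y3 - y4 ≤ -4
  C2: -y1 - 2y2 - 3y3 ≤ -4
  y1, y2, y3, y4 ≥ 0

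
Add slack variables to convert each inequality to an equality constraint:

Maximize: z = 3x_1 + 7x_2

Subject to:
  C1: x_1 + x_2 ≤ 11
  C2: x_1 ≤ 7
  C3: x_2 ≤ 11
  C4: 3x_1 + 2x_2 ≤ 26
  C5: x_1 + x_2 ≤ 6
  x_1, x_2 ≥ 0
max z = 3x_1 + 7x_2

s.t.
  x_1 + x_2 + s1 = 11
  x_1 + s2 = 7
  x_2 + s3 = 11
  3x_1 + 2x_2 + s4 = 26
  x_1 + x_2 + s5 = 6
  x_1, x_2, s1, s2, s3, s4, s5 ≥ 0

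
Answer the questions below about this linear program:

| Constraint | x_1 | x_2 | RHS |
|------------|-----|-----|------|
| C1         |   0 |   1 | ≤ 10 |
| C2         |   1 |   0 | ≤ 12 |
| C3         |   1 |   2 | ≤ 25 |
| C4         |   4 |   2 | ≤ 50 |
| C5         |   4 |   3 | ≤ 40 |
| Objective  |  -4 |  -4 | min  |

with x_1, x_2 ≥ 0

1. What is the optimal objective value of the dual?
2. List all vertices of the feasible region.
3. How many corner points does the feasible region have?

1. -50 (by strong duality, equal to the primal optimum)
2. (0, 0), (10, 0), (2.5, 10), (0, 10)
3. 4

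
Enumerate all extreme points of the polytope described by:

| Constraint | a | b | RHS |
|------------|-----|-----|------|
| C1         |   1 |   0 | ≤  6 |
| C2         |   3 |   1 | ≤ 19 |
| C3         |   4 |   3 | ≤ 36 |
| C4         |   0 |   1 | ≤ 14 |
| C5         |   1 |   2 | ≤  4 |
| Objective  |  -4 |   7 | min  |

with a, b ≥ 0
Each vertex is the intersection of two constraint boundaries that also satisfies all remaining constraints:
  a = 0 and b = 0 → (0, 0)
  a + 2b = 4 and b = 0 → (4, 0)
  a + 2b = 4 and a = 0 → (0, 2)

Vertices: (0, 0), (4, 0), (0, 2)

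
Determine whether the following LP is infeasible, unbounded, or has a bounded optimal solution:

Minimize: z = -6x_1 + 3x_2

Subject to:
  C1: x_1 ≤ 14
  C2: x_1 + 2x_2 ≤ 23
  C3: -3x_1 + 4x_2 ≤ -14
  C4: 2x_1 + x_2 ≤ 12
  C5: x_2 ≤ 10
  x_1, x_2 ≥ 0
The point (6, 0) satisfies every constraint, so the LP is feasible; the constraints give x_1 ≤ 14 and x_2 ≤ 10, which with x_1, x_2 ≥ 0 keep the feasible region inside a bounded box. A feasible, bounded LP attains a finite optimum at a vertex.

Evaluating z = -6x_1 + 3x_2 at each vertex:
  (4.667, 0): z = -28
  (6, 0): z = -36
  (5.636, 0.7273): z = -31.64

Feasible with finite optimum z* = -36 at (6, 0).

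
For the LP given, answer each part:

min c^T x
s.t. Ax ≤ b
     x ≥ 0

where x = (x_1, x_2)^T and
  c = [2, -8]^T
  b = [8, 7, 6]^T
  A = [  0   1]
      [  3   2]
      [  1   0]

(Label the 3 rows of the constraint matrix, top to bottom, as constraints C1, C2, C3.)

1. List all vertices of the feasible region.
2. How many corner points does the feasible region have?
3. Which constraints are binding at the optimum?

1. (0, 0), (2.333, 0), (0, 3.5)
2. 3
3. C2, x_1 ≥ 0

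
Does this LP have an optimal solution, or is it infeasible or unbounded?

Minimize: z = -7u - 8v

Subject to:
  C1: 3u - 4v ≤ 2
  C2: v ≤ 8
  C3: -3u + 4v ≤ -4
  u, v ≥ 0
C1 requires 3u - 4v ≤ 2, while C3 (-3u + 4v ≤ -4) is equivalent to 3u - 4v ≥ 4. Together they would need 4 ≤ 3u - 4v ≤ 2, which is impossible since 4 > 2. No point satisfies all constraints.

The feasible region is empty; the LP is infeasible.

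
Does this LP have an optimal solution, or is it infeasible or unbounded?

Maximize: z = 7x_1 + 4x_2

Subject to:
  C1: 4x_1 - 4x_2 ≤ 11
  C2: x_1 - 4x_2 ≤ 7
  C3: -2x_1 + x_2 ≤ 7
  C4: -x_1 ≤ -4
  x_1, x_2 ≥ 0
Feasible point: (4, 2) satisfies every constraint, so the LP is feasible.
Direction d = (1, 1): for each constraint row a, a·d ≤ 0 —
  (4)(1) + (-4)(1) = 0 ≤ 0
  (1)(1) + (-4)(1) = -3 ≤ 0
  (-2)(1) + (1)(1) = -1 ≤ 0
  (-1)(1) + (0)(1) = -1 ≤ 0
and d ≥ 0, so (4, 2) + t·d stays feasible for every t ≥ 0. Along this ray z = 7x_1 + 4x_2 changes by 11 per unit t, so z → +∞.

Unbounded: there is a feasible ray along which z → +∞.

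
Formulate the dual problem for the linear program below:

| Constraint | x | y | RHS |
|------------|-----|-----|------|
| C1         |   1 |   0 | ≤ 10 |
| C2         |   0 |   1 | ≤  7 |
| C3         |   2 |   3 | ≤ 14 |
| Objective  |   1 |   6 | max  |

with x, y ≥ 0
Minimize: z = 10y1 + 7y2 + 14y3

Subject to:
  C1: -y1 - 2y3 ≤ -1
  C2: -y2 - 3y3 ≤ -6
  y1, y2, y3 ≥ 0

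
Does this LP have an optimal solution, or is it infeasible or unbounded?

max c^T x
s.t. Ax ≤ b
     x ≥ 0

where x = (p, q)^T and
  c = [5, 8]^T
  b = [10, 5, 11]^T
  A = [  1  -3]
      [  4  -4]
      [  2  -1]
Feasible point: (0, 0) satisfies every constraint, so the LP is feasible.
Direction d = (0, 1): for each constraint row a, a·d ≤ 0 —
  (1)(0) + (-3)(1) = -3 ≤ 0
  (4)(0) + (-4)(1) = -4 ≤ 0
  (2)(0) + (-1)(1) = -1 ≤ 0
and d ≥ 0, so (0, 0) + t·d stays feasible for every t ≥ 0. Along this ray z = 5p + 8q changes by 8 per unit t, so z → +∞.

Unbounded — the objective can increase without bound over the feasible region.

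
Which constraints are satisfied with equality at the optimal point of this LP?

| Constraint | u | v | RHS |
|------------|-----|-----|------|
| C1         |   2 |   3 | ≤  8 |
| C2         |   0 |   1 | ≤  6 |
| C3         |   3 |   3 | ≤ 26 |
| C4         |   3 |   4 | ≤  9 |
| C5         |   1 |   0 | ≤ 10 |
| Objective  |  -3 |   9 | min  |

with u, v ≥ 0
Optimal: u = 3, v = 0
Binding: C4, v ≥ 0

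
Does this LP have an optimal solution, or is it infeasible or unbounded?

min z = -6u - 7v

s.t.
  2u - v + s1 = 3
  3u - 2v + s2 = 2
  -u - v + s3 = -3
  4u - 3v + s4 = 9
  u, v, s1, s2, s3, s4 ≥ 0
Feasible point: (0, 3) satisfies every constraint, so the LP is feasible.
Direction d = (0, 1): for each constraint row a, a·d ≤ 0 —
  (2)(0) + (-1)(1) = -1 ≤ 0
  (3)(0) + (-2)(1) = -2 ≤ 0
  (-1)(0) + (-1)(1) = -1 ≤ 0
  (4)(0) + (-3)(1) = -3 ≤ 0
and d ≥ 0, so (0, 3) + t·d stays feasible for every t ≥ 0. Along this ray z = -6u - 7v changes by -7 per unit t, so z → −∞.

Unbounded — the objective can decrease without bound over the feasible region.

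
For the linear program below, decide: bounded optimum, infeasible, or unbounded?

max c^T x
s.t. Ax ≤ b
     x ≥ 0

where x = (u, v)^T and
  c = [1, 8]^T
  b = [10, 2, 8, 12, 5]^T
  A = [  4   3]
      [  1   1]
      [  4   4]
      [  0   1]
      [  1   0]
The point (0, 2) satisfies every constraint, so the LP is feasible; the constraints give u ≤ 5 and v ≤ 12, which with u, v ≥ 0 keep the feasible region inside a bounded box. A feasible, bounded LP attains a finite optimum at a vertex.

Evaluating z = u + 8v at each vertex:
  (0, 0): z = 0
  (2, 0): z = 2
  (0, 2): z = 16

Bounded optimum: z* = 16 at (0, 2).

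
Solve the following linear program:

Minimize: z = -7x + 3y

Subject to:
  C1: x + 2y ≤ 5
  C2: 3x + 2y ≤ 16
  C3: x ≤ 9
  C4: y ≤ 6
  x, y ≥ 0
Each vertex is the intersection of two constraint boundaries that also satisfies all remaining constraints:
  x = 0 and y = 0 → (0, 0)
  x + 2y = 5 and y = 0 → (5, 0)
  x + 2y = 5 and x = 0 → (0, 2.5)

Evaluating z = -7x + 3y at each vertex:
  (0, 0): z = 0
  (5, 0): z = -35
  (0, 2.5): z = 7.5

The minimum is at (5, 0) with z = -35.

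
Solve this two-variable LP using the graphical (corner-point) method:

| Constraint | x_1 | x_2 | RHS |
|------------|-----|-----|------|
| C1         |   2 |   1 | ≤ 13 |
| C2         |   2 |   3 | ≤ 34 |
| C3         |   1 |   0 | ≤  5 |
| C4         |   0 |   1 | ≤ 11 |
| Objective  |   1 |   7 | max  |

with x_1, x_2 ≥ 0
x_1 = 0.5, x_2 = 11, z = 77.5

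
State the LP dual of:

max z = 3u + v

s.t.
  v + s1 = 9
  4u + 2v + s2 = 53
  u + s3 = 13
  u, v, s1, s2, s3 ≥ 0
Minimize: z = 9y1 + 53y2 + 13y3

Subject to:
  C1: -4y2 - y3 ≤ -3
  C2: -y1 - 2y2 ≤ -1
  y1, y2, y3 ≥ 0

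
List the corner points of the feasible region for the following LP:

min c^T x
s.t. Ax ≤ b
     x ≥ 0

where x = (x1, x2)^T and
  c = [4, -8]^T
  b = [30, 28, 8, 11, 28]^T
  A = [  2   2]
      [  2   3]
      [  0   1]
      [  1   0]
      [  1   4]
Each vertex is the intersection of two constraint boundaries that also satisfies all remaining constraints:
  x1 = 0 and x2 = 0 → (0, 0)
  x1 = 11 and x2 = 0 → (11, 0)
  2x1 + 3x2 = 28 and x1 = 11 → (11, 2)
  2x1 + 3x2 = 28 and x1 + 4x2 = 28 → (5.6, 5.6)
  x1 + 4x2 = 28 and x1 = 0 → (0, 7)

Vertices: (0, 0), (11, 0), (11, 2), (5.6, 5.6), (0, 7)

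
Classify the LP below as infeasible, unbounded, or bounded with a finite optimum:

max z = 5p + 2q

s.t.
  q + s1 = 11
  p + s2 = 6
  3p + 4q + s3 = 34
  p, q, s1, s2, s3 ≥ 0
The point (6, 4) satisfies every constraint, so the LP is feasible; the constraints give p ≤ 6 and q ≤ 11, which with p, q ≥ 0 keep the feasible region inside a bounded box. A feasible, bounded LP attains a finite optimum at a vertex.

Evaluating z = 5p + 2q at each vertex:
  (0, 0): z = 0
  (6, 0): z = 30
  (6, 4): z = 38
  (0, 8.5): z = 17

Bounded optimum: z* = 38 at (6, 4).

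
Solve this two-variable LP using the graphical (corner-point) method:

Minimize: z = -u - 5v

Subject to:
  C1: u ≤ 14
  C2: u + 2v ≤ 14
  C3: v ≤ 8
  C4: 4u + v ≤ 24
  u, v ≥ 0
u = 0, v = 7, z = -35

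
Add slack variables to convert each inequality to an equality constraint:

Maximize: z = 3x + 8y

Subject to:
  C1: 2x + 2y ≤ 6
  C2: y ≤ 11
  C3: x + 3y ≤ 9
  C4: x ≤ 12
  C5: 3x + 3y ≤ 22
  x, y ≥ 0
max z = 3x + 8y

s.t.
  2x + 2y + s1 = 6
  y + s2 = 11
  x + 3y + s3 = 9
  x + s4 = 12
  3x + 3y + s5 = 22
  x, y, s1, s2, s3, s4, s5 ≥ 0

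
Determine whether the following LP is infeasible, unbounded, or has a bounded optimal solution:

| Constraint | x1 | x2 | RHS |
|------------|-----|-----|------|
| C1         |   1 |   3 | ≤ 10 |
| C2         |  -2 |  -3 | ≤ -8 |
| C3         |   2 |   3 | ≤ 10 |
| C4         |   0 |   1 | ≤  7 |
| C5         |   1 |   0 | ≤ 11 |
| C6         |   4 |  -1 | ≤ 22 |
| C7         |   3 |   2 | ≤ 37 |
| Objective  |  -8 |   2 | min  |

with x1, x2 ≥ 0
The point (5, 0) satisfies every constraint, so the LP is feasible; the constraints give x1 ≤ 11 and x2 ≤ 7, which with x1, x2 ≥ 0 keep the feasible region inside a bounded box. A feasible, bounded LP attains a finite optimum at a vertex.

Feasible with finite optimum z* = -40 at (5, 0).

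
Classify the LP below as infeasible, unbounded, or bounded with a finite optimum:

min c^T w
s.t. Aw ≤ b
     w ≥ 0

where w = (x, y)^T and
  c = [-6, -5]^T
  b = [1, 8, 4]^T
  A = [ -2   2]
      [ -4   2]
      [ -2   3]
Feasible point: (0, 0) satisfies every constraint, so the LP is feasible.
Direction d = (1, 0): for each constraint row a, a·d ≤ 0 —
  (-2)(1) + (2)(0) = -2 ≤ 0
  (-4)(1) + (2)(0) = -4 ≤ 0
  (-2)(1) + (3)(0) = -2 ≤ 0
and d ≥ 0, so (0, 0) + t·d stays feasible for every t ≥ 0. Along this ray z = -6x - 5y changes by -6 per unit t, so z → −∞.

Unbounded: there is a feasible ray along which z → −∞.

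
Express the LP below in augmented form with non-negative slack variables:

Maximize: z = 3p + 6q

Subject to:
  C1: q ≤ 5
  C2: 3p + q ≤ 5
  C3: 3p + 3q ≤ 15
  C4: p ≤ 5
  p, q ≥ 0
max z = 3p + 6q

s.t.
  q + s1 = 5
  3p + q + s2 = 5
  3p + 3q + s3 = 15
  p + s4 = 5
  p, q, s1, s2, s3, s4 ≥ 0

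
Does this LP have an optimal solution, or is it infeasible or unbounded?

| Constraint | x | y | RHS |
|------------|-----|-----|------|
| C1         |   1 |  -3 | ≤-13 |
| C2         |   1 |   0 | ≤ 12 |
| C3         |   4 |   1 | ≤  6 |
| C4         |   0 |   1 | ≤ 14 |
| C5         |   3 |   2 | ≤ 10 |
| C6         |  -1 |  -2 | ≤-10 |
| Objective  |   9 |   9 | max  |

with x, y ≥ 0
The point (0, 5) satisfies every constraint, so the LP is feasible; the constraints give x ≤ 12 and y ≤ 14, which with x, y ≥ 0 keep the feasible region inside a bounded box. A feasible, bounded LP attains a finite optimum at a vertex.

The LP has an optimal solution: (0, 5) with z = 45.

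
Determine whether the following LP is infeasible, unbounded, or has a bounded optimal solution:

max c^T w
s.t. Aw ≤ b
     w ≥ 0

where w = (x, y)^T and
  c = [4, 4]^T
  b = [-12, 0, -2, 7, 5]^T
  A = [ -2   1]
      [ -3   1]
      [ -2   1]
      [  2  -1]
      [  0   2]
One constraint requires 2x - y ≤ 7, while the constraint -2x + y ≤ -12 is equivalent to 2x - y ≥ 12. Together they would need 12 ≤ 2x - y ≤ 7, which is impossible since 12 > 7. No point satisfies all constraints.

Infeasible — the constraint set is empty.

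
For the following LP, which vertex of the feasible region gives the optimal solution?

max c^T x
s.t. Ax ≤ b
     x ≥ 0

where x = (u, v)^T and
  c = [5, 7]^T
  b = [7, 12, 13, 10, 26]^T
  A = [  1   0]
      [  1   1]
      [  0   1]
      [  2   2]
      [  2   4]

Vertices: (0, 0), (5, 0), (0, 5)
Evaluating z = 5u + 7v at each vertex:
  (0, 0): z = 0
  (5, 0): z = 25
  (0, 5): z = 35

The largest value is z = 35, attained at (0, 5).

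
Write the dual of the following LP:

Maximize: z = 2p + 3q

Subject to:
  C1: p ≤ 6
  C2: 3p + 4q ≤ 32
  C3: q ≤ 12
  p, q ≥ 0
Minimize: z = 6y1 + 32y2 + 12y3

Subject to:
  C1: -y1 - 3y2 ≤ -2
  C2: -4y2 - y3 ≤ -3
  y1, y2, y3 ≥ 0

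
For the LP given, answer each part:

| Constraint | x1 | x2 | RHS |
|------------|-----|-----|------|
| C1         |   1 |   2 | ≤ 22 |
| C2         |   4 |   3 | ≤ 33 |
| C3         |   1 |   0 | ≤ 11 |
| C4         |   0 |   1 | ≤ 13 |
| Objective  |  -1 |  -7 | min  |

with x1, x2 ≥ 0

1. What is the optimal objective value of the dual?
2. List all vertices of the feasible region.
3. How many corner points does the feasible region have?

1. -77 (by strong duality, equal to the primal optimum)
2. (0, 0), (8.25, 0), (0, 11)
3. 3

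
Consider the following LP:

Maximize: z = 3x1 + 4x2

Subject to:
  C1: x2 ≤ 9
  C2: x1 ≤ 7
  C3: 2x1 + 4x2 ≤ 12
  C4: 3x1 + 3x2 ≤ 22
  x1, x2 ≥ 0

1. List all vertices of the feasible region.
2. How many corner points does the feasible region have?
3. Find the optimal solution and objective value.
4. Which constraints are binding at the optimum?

1. (0, 0), (6, 0), (0, 3)
2. 3
3. x1 = 6, x2 = 0, z = 18
4. C3, x2 ≥ 0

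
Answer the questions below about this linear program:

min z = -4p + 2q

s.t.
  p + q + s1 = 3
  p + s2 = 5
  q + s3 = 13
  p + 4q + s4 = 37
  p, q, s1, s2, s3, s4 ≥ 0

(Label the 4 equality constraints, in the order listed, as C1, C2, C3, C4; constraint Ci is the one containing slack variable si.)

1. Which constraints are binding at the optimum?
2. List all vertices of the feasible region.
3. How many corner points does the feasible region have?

1. C1, q ≥ 0
2. (0, 0), (3, 0), (0, 3)
3. 3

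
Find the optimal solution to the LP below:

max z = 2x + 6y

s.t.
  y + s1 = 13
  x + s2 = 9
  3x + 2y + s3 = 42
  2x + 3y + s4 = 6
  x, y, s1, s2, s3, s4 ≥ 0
x = 0, y = 2, z = 12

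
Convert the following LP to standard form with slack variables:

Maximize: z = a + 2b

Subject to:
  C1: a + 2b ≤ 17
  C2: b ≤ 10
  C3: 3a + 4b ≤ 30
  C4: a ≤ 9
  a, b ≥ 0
max z = a + 2b

s.t.
  a + 2b + s1 = 17
  b + s2 = 10
  3a + 4b + s3 = 30
  a + s4 = 9
  a, b, s1, s2, s3, s4 ≥ 0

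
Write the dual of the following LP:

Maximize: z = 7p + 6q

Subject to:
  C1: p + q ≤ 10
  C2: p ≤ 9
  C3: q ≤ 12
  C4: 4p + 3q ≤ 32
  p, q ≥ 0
Minimize: z = 10y1 + 9y2 + 12y3 + 32y4

Subject to:
  C1: -y1 - y2 - 4y4 ≤ -7
  C2: -y1 - y3 - 3y4 ≤ -6
  y1, y2, y3, y4 ≥ 0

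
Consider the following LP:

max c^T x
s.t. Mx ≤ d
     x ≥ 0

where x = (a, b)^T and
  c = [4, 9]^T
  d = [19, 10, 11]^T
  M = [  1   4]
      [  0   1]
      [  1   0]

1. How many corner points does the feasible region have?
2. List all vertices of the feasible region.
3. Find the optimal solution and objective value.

1. 4
2. (0, 0), (11, 0), (11, 2), (0, 4.75)
3. a = 11, b = 2, z = 62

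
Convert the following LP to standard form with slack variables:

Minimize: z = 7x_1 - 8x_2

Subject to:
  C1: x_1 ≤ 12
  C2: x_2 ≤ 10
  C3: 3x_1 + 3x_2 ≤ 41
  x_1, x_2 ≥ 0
min z = 7x_1 - 8x_2

s.t.
  x_1 + s1 = 12
  x_2 + s2 = 10
  3x_1 + 3x_2 + s3 = 41
  x_1, x_2, s1, s2, s3 ≥ 0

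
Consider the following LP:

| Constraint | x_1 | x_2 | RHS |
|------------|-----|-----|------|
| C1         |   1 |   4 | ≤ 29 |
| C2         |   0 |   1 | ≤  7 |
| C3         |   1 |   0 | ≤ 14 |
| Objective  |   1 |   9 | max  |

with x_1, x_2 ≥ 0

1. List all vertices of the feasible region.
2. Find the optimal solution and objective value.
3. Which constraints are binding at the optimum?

1. (0, 0), (14, 0), (14, 3.75), (1, 7), (0, 7)
2. x_1 = 1, x_2 = 7, z = 64
3. C1, C2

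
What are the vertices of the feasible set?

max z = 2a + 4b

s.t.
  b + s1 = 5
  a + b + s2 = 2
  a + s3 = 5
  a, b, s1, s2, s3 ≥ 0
Each vertex is the intersection of two constraint boundaries that also satisfies all remaining constraints:
  a = 0 and b = 0 → (0, 0)
  a + b = 2 and b = 0 → (2, 0)
  a + b = 2 and a = 0 → (0, 2)

Vertices: (0, 0), (2, 0), (0, 2)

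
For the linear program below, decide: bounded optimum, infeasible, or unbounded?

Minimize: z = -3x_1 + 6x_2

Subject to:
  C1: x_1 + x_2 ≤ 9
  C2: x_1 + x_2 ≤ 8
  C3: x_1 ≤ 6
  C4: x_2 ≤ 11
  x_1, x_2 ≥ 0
The point (6, 0) satisfies every constraint, so the LP is feasible; the constraints give x_1 ≤ 6 and x_2 ≤ 11, which with x_1, x_2 ≥ 0 keep the feasible region inside a bounded box. A feasible, bounded LP attains a finite optimum at a vertex.

The LP has an optimal solution: (6, 0) with z = -18.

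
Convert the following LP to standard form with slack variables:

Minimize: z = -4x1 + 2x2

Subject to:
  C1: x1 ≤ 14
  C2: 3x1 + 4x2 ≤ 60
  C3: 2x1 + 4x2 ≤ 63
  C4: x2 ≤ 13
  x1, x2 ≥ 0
min z = -4x1 + 2x2

s.t.
  x1 + s1 = 14
  3x1 + 4x2 + s2 = 60
  2x1 + 4x2 + s3 = 63
  x2 + s4 = 13
  x1, x2, s1, s2, s3, s4 ≥ 0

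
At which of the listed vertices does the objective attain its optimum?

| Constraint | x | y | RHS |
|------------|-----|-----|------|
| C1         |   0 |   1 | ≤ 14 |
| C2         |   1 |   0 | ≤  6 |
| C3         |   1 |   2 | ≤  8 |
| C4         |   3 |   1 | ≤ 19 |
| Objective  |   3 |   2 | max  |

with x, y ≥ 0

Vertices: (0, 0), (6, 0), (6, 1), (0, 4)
Evaluating z = 3x + 2y at each vertex:
  (0, 0): z = 0
  (6, 0): z = 18
  (6, 1): z = 20
  (0, 4): z = 8

The largest value is z = 20, attained at (6, 1).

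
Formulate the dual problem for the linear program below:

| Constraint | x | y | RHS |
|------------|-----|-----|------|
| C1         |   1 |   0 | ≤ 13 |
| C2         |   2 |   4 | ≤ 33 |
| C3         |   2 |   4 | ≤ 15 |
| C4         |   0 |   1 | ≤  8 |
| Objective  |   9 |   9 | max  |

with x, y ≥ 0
Minimize: z = 13y1 + 33y2 + 15y3 + 8y4

Subject to:
  C1: -y1 - 2y2 - 2y3 ≤ -9
  C2: -4y2 - 4y3 - y4 ≤ -9
  y1, y2, y3, y4 ≥ 0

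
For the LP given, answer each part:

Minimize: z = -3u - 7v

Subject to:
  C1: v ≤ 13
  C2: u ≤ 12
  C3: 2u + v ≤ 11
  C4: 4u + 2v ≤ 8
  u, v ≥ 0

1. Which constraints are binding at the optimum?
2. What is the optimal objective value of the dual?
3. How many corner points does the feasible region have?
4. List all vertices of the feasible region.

1. C4, u ≥ 0
2. -28 (by strong duality, equal to the primal optimum)
3. 3
4. (0, 0), (2, 0), (0, 4)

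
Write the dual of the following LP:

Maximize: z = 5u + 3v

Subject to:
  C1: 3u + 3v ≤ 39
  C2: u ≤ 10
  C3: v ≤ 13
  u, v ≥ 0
Minimize: z = 39y1 + 10y2 + 13y3

Subject to:
  C1: -3y1 - y2 ≤ -5
  C2: -3y1 - y3 ≤ -3
  y1, y2, y3 ≥ 0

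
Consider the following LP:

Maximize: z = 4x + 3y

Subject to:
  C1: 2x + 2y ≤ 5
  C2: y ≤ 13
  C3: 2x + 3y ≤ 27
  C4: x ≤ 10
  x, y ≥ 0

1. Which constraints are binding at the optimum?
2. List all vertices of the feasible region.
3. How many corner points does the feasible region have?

1. C1, y ≥ 0
2. (0, 0), (2.5, 0), (0, 2.5)
3. 3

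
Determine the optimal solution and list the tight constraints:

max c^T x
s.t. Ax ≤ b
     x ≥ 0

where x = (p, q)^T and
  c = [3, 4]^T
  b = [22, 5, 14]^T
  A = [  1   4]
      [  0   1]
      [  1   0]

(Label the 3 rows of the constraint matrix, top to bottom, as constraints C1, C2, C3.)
Optimal: p = 14, q = 2
Slack at optimum:
  C1: slack = 0 (binding)
  C2: slack = 3
  C3: slack = 0 (binding)
  p ≥ 0: p = 14
  q ≥ 0: q = 2
Binding constraints: C1, C3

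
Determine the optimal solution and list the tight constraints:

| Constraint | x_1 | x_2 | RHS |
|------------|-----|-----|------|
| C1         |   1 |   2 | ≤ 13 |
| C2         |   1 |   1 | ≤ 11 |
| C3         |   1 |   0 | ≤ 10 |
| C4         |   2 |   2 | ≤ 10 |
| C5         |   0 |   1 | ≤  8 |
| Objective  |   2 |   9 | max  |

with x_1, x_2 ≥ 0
Optimal: x_1 = 0, x_2 = 5
Slack at optimum:
  C1: slack = 3
  C2: slack = 6
  C3: slack = 10
  C4: slack = 0 (binding)
  C5: slack = 3
  x_1 ≥ 0: x_1 = 0 (binding)
  x_2 ≥ 0: x_2 = 5
Binding constraints: C4, x_1 ≥ 0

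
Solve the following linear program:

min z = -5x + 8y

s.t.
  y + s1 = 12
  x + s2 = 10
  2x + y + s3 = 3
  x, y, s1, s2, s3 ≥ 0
Each vertex is the intersection of two constraint boundaries that also satisfies all remaining constraints:
  x = 0 and y = 0 → (0, 0)
  2x + y = 3 and y = 0 → (1.5, 0)
  2x + y = 3 and x = 0 → (0, 3)

Evaluating z = -5x + 8y at each vertex:
  (0, 0): z = 0
  (1.5, 0): z = -7.5
  (0, 3): z = 24

The minimum is at (1.5, 0) with z = -7.5.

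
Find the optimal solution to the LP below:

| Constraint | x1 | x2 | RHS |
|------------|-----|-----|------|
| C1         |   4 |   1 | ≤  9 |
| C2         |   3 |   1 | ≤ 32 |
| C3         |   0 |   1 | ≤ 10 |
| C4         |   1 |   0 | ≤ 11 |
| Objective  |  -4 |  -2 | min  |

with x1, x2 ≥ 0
x1 = 0, x2 = 9, z = -18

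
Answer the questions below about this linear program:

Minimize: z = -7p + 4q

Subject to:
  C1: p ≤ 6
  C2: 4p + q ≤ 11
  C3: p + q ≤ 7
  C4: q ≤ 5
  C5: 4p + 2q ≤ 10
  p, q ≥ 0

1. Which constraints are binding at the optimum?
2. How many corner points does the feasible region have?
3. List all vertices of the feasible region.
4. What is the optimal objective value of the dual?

1. C5, q ≥ 0
2. 3
3. (0, 0), (2.5, 0), (0, 5)
4. -17.5 (by strong duality, equal to the primal optimum)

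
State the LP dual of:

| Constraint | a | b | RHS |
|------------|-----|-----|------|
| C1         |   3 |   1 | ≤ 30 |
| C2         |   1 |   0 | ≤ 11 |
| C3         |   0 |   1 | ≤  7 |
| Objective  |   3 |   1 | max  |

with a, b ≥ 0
Minimize: z = 30y1 + 11y2 + 7y3

Subject to:
  C1: -3y1 - y2 ≤ -3
  C2: -y1 - y3 ≤ -1
  y1, y2, y3 ≥ 0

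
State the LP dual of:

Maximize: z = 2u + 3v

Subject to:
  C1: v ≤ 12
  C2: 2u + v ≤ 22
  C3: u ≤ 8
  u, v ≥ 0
Minimize: z = 12y1 + 22y2 + 8y3

Subject to:
  C1: -2y2 - y3 ≤ -2
  C2: -y1 - y2 ≤ -3
  y1, y2, y3 ≥ 0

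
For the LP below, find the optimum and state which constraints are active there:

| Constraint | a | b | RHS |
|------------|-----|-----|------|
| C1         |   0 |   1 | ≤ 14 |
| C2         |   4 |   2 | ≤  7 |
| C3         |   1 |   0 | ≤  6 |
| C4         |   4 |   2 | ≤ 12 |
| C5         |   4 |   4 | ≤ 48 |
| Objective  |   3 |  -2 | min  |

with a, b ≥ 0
Optimal: a = 0, b = 3.5
Binding: C2, a ≥ 0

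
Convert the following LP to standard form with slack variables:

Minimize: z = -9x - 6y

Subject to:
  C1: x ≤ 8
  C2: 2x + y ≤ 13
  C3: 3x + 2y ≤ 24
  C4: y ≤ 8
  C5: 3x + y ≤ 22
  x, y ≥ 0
min z = -9x - 6y

s.t.
  x + s1 = 8
  2x + y + s2 = 13
  3x + 2y + s3 = 24
  y + s4 = 8
  3x + y + s5 = 22
  x, y, s1, s2, s3, s4, s5 ≥ 0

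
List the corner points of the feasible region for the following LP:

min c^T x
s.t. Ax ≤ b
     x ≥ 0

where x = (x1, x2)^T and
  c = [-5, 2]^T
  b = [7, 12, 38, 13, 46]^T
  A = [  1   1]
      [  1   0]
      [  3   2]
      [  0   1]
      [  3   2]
Each vertex is the intersection of two constraint boundaries that also satisfies all remaining constraints:
  x1 = 0 and x2 = 0 → (0, 0)
  x1 + x2 = 7 and x2 = 0 → (7, 0)
  x1 + x2 = 7 and x1 = 0 → (0, 7)

Vertices: (0, 0), (7, 0), (0, 7)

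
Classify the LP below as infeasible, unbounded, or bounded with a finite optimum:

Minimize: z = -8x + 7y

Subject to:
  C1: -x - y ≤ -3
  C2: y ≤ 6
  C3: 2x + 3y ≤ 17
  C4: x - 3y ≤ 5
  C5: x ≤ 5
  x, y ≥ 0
The point (5, 0) satisfies every constraint, so the LP is feasible; the constraints give x ≤ 5 and y ≤ 6, which with x, y ≥ 0 keep the feasible region inside a bounded box. A feasible, bounded LP attains a finite optimum at a vertex.

Evaluating z = -8x + 7y at each vertex:
  (3, 0): z = -24
  (5, 0): z = -40
  (5, 2.333): z = -23.67
  (0, 5.667): z = 39.67
  (0, 3): z = 21

Feasible with finite optimum z* = -40 at (5, 0).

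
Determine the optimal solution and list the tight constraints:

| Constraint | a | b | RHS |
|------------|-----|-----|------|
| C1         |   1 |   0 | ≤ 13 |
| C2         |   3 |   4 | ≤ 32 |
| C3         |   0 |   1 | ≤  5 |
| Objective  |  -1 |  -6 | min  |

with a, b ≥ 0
Optimal: a = 4, b = 5
Binding: C2, C3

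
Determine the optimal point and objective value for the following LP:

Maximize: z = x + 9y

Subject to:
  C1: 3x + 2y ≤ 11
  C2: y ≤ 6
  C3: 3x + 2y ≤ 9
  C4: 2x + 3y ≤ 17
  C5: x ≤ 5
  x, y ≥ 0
Each vertex is the intersection of two constraint boundaries that also satisfies all remaining constraints:
  x = 0 and y = 0 → (0, 0)
  3x + 2y = 9 and y = 0 → (3, 0)
  3x + 2y = 9 and x = 0 → (0, 4.5)

Evaluating z = x + 9y at each vertex:
  (0, 0): z = 0
  (3, 0): z = 3
  (0, 4.5): z = 40.5

The maximum is at (0, 4.5) with z = 40.5.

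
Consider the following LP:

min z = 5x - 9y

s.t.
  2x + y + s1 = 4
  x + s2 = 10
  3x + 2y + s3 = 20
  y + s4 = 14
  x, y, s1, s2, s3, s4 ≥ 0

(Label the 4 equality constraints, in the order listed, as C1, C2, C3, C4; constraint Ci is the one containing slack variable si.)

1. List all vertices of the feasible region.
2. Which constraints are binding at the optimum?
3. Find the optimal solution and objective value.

1. (0, 0), (2, 0), (0, 4)
2. C1, x ≥ 0
3. x = 0, y = 4, z = -36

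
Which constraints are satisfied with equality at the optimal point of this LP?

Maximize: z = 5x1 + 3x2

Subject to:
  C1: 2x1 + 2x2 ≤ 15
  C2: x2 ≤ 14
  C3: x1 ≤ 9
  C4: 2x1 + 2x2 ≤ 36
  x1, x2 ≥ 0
Optimal: x1 = 7.5, x2 = 0
Slack at optimum:
  C1: slack = 0 (binding)
  C2: slack = 14
  C3: slack = 1.5
  C4: slack = 21
  x1 ≥ 0: x1 = 7.5
  x2 ≥ 0: x2 = 0 (binding)
Binding constraints: C1, x2 ≥ 0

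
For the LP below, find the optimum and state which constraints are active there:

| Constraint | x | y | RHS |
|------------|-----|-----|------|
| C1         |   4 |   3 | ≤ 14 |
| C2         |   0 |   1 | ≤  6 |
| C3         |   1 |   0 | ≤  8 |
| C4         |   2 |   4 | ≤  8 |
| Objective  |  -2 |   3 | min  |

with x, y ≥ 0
Optimal: x = 3.5, y = 0
Binding: C1, y ≥ 0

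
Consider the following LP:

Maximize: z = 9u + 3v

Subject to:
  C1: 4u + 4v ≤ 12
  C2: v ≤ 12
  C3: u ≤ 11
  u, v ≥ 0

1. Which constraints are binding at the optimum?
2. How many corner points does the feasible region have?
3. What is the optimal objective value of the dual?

1. C1, v ≥ 0
2. 3
3. 27 (by strong duality, equal to the primal optimum)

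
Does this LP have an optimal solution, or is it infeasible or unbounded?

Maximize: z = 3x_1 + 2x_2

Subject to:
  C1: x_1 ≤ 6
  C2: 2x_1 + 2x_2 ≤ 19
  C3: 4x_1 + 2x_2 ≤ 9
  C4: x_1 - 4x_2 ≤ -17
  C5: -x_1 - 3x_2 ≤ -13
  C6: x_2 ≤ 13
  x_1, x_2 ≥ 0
The point (0, 4.5) satisfies every constraint, so the LP is feasible; the constraints give x_1 ≤ 6 and x_2 ≤ 13, which with x_1, x_2 ≥ 0 keep the feasible region inside a bounded box. A feasible, bounded LP attains a finite optimum at a vertex.

The LP has an optimal solution: (0, 4.5) with z = 9.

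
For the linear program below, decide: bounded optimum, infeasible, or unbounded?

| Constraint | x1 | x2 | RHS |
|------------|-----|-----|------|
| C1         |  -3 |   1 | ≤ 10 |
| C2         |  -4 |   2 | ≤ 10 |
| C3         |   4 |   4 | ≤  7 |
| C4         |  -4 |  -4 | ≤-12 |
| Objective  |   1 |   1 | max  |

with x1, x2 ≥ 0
C3 requires 4x1 + 4x2 ≤ 7, while C4 (-4x1 - 4x2 ≤ -12) is equivalent to 4x1 + 4x2 ≥ 12. Together they would need 12 ≤ 4x1 + 4x2 ≤ 7, which is impossible since 12 > 7. No point satisfies all constraints.

The feasible region is empty; the LP is infeasible.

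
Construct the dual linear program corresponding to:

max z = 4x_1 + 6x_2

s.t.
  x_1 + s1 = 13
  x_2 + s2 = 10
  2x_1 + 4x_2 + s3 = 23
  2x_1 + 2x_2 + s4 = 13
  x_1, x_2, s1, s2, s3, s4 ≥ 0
Minimize: z = 13y1 + 10y2 + 23y3 + 13y4

Subject to:
  C1: -y1 - 2y3 - 2y4 ≤ -4
  C2: -y2 - 4y3 - 2y4 ≤ -6
  y1, y2, y3, y4 ≥ 0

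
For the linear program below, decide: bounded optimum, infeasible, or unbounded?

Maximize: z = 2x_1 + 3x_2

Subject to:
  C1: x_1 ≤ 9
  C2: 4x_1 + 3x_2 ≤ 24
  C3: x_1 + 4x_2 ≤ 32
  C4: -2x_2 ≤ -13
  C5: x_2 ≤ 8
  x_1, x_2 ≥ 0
The point (0, 8) satisfies every constraint, so the LP is feasible; the constraints give x_1 ≤ 9 and x_2 ≤ 8, which with x_1, x_2 ≥ 0 keep the feasible region inside a bounded box. A feasible, bounded LP attains a finite optimum at a vertex.

Evaluating z = 2x_1 + 3x_2 at each vertex:
  (0, 6.5): z = 19.5
  (1.125, 6.5): z = 21.75
  (0, 8): z = 24

The LP has an optimal solution: (0, 8) with z = 24.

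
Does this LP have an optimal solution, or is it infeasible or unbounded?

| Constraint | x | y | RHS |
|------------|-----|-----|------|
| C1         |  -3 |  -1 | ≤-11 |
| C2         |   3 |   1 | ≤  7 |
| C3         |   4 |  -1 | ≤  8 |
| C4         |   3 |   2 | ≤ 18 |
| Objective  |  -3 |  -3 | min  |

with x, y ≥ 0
C2 requires 3x + y ≤ 7, while C1 (-3x - y ≤ -11) is equivalent to 3x + y ≥ 11. Together they would need 11 ≤ 3x + y ≤ 7, which is impossible since 11 > 7. No point satisfies all constraints.

Infeasible — the constraint set is empty.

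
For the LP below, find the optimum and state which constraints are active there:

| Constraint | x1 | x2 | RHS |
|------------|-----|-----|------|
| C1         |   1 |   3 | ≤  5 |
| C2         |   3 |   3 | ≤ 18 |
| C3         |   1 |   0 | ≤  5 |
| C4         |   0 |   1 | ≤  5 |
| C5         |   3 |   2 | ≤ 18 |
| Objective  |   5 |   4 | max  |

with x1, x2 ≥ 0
Optimal: x1 = 5, x2 = 0
Slack at optimum:
  C1: slack = 0 (binding)
  C2: slack = 3
  C3: slack = 0 (binding)
  C4: slack = 5
  C5: slack = 3
  x1 ≥ 0: x1 = 5
  x2 ≥ 0: x2 = 0 (binding)
Binding constraints: C1, C3, x2 ≥ 0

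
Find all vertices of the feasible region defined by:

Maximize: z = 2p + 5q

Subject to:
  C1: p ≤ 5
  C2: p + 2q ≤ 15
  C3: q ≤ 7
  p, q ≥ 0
Each vertex is the intersection of two constraint boundaries that also satisfies all remaining constraints:
  p = 0 and q = 0 → (0, 0)
  p = 5 and q = 0 → (5, 0)
  p = 5 and p + 2q = 15 → (5, 5)
  p + 2q = 15 and q = 7 → (1, 7)
  q = 7 and p = 0 → (0, 7)

Vertices: (0, 0), (5, 0), (5, 5), (1, 7), (0, 7)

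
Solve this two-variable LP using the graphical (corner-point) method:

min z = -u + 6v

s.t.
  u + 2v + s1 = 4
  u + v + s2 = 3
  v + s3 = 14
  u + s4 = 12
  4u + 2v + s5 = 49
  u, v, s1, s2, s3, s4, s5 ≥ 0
u = 3, v = 0, z = -3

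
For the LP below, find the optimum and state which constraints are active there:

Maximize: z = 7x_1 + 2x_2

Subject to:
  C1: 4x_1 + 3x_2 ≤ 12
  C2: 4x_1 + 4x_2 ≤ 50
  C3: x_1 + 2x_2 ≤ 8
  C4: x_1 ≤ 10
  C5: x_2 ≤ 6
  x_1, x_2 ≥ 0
Optimal: x_1 = 3, x_2 = 0
Slack at optimum:
  C1: slack = 0 (binding)
  C2: slack = 38
  C3: slack = 5
  C4: slack = 7
  C5: slack = 6
  x_1 ≥ 0: x_1 = 3
  x_2 ≥ 0: x_2 = 0 (binding)
Binding constraints: C1, x_2 ≥ 0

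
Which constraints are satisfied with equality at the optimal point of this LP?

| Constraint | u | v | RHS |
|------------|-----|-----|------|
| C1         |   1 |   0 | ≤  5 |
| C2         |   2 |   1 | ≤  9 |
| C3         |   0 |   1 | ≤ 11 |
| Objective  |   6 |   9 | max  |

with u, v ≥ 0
Optimal: u = 0, v = 9
Binding: C2, u ≥ 0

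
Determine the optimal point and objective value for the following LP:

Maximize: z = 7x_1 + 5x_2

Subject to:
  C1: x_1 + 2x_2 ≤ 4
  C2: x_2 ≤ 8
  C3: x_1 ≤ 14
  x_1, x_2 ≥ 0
x_1 = 4, x_2 = 0, z = 28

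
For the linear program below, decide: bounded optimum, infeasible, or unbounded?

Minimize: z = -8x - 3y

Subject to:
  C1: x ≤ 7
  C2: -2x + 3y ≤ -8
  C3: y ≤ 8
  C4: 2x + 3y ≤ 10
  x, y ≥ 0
The point (5, 0) satisfies every constraint, so the LP is feasible; the constraints give x ≤ 7 and y ≤ 8, which with x, y ≥ 0 keep the feasible region inside a bounded box. A feasible, bounded LP attains a finite optimum at a vertex.

Feasible with finite optimum z* = -40 at (5, 0).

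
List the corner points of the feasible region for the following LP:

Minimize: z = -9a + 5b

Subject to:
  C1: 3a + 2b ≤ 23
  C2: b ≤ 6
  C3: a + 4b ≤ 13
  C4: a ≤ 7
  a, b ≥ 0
Each vertex is the intersection of two constraint boundaries that also satisfies all remaining constraints:
  a = 0 and b = 0 → (0, 0)
  a = 7 and b = 0 → (7, 0)
  3a + 2b = 23 and a = 7 → (7, 1)
  3a + 2b = 23 and a + 4b = 13 → (6.6, 1.6)
  a + 4b = 13 and a = 0 → (0, 3.25)

Vertices: (0, 0), (7, 0), (7, 1), (6.6, 1.6), (0, 3.25)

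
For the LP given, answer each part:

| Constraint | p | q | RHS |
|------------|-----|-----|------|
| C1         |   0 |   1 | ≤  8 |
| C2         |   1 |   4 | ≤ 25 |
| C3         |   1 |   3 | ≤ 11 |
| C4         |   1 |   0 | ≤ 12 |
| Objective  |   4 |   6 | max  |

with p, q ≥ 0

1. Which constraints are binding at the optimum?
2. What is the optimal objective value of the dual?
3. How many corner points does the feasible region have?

1. C3, q ≥ 0
2. 44 (by strong duality, equal to the primal optimum)
3. 3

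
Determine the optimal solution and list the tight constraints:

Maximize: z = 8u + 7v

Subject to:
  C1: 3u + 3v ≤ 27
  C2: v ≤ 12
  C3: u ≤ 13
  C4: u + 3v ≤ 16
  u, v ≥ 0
Optimal: u = 9, v = 0
Binding: C1, v ≥ 0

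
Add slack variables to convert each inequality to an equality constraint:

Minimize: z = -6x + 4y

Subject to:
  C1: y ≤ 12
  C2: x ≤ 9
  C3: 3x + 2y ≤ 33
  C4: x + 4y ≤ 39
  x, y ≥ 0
min z = -6x + 4y

s.t.
  y + s1 = 12
  x + s2 = 9
  3x + 2y + s3 = 33
  x + 4y + s4 = 39
  x, y, s1, s2, s3, s4 ≥ 0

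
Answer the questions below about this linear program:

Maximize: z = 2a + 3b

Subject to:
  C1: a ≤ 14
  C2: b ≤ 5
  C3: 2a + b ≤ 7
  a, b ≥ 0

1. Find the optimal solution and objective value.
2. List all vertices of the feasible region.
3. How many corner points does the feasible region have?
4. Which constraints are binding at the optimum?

1. a = 1, b = 5, z = 17
2. (0, 0), (3.5, 0), (1, 5), (0, 5)
3. 4
4. C2, C3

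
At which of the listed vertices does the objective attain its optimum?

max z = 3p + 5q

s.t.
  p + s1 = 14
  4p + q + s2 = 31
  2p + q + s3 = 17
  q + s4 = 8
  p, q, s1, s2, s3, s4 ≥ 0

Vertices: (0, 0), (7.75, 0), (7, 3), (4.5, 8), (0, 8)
Evaluating z = 3p + 5q at each vertex:
  (0, 0): z = 0
  (7.75, 0): z = 23.25
  (7, 3): z = 36
  (4.5, 8): z = 53.5
  (0, 8): z = 40

The largest value is z = 53.5, attained at (4.5, 8).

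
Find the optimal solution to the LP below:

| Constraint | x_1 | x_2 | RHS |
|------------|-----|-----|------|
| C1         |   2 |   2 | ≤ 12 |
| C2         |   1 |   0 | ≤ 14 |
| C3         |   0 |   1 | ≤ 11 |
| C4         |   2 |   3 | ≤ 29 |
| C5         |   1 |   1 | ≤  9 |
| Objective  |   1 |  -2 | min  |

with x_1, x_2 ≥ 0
x_1 = 0, x_2 = 6, z = -12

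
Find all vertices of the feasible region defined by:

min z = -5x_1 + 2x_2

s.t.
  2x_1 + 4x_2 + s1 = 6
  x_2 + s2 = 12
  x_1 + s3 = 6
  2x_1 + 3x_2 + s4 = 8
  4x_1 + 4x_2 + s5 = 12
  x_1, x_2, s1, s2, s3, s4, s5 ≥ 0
Each vertex is the intersection of two constraint boundaries that also satisfies all remaining constraints:
  x_1 = 0 and x_2 = 0 → (0, 0)
  2x_1 + 4x_2 = 6 and 4x_1 + 4x_2 = 12 → (3, 0)
  2x_1 + 4x_2 = 6 and x_1 = 0 → (0, 1.5)

Vertices: (0, 0), (3, 0), (0, 1.5)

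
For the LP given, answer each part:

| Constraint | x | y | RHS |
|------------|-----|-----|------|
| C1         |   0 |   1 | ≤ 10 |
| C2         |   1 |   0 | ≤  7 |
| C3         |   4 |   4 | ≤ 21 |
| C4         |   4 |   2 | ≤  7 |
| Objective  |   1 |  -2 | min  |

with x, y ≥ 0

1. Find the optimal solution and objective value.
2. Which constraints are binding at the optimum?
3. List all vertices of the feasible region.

1. x = 0, y = 3.5, z = -7
2. C4, x ≥ 0
3. (0, 0), (1.75, 0), (0, 3.5)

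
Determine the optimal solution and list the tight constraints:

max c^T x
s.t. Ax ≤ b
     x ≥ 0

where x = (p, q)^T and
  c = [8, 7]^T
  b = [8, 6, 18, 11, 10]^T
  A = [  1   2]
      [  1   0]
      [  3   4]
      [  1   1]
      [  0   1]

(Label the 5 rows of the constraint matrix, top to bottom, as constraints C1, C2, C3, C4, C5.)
Optimal: p = 6, q = 0
Slack at optimum:
  C1: slack = 2
  C2: slack = 0 (binding)
  C3: slack = 0 (binding)
  C4: slack = 5
  C5: slack = 10
  p ≥ 0: p = 6
  q ≥ 0: q = 0 (binding)
Binding constraints: C2, C3, q ≥ 0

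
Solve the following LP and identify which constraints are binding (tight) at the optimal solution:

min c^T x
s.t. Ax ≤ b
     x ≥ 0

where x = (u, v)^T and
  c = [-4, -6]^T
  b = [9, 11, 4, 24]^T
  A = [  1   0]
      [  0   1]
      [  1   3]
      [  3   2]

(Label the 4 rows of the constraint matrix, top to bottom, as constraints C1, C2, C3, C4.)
Optimal: u = 4, v = 0
Binding: C3, v ≥ 0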